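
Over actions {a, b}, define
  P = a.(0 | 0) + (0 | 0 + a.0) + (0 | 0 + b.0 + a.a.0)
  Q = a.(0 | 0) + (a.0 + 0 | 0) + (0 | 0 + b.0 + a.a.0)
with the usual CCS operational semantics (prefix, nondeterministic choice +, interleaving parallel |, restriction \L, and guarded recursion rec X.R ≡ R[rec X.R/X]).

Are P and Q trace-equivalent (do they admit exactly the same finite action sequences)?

P's transition system — 4 states:
  p0 = a.(0 | 0) + (0 | 0 + a.0) + (0 | 0 + b.0 + a.a.0) → =a=> p1, =a=> p2, =a=> p3, =b=> p1
  p1 = 0 → ∅
  p2 = 0 | 0 → ∅
  p3 = a.0 → =a=> p1
Q's transition system — 4 states:
  q0 = a.(0 | 0) + (a.0 + 0 | 0) + (0 | 0 + b.0 + a.a.0) → =a=> q1, =a=> q2, =a=> q3, =b=> q1
  q1 = 0 → ∅
  q2 = 0 | 0 → ∅
  q3 = a.0 → =a=> q1
Partition-refinement fixed point:
  B0 = {p0, q0}
  B1 = {p1, p2, q1, q2}
  B2 = {p3, q3}
p0 ∈ B0, q0 ∈ B0 → same block
Bisimilar ⇒ trace-equivalent.

trace-equivalent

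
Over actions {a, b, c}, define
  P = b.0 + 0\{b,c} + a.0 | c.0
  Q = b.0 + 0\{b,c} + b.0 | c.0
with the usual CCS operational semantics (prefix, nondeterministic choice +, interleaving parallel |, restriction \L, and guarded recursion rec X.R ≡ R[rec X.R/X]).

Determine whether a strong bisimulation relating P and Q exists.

not bisimilar

Reachable graph of P (5 states):
  p0 = b.0 + 0\{b,c} + a.0 | c.0 → -a-> p1, -b-> p2, -c-> p3
  p1 = 0 | c.0 → -c-> p4
  p2 = 0 → deadlocked
  p3 = a.0 | 0 → -a-> p4
  p4 = 0 | 0 → deadlocked
Reachable graph of Q (5 states):
  q0 = b.0 + 0\{b,c} + b.0 | c.0 → -b-> q1, -b-> q2, -c-> q3
  q1 = 0 → deadlocked
  q2 = 0 | c.0 → -c-> q4
  q3 = b.0 | 0 → -b-> q4
  q4 = 0 | 0 → deadlocked
Bisimilarity quotient blocks:
  B0 = {p0}
  B1 = {p1, q2}
  B2 = {p2, p4, q1, q4}
  B3 = {p3}
  B4 = {q0}
  B5 = {q3}
p0 ∈ B0, q0 ∈ B4 → different blocks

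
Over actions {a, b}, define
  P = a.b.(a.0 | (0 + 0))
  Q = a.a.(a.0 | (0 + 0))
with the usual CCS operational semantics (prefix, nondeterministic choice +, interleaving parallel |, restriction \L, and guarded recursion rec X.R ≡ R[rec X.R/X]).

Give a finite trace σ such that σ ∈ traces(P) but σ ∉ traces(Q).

ab

P's transition system — 4 states:
  p0 = a.b.(a.0 | (0 + 0)) | =a=> p1
  p1 = b.(a.0 | (0 + 0)) | =b=> p2
  p2 = a.0 | (0 + 0) | =a=> p3
  p3 = 0 | (0 + 0) | ∅
Q's transition system — 4 states:
  q0 = a.a.(a.0 | (0 + 0)) | =a=> q1
  q1 = a.(a.0 | (0 + 0)) | =a=> q2
  q2 = a.0 | (0 + 0) | =a=> q3
  q3 = 0 | (0 + 0) | ∅
Trace ⟨ab⟩ through P, begin at {p0}:
  [1] a ⇒ {p1}
  [2] b ⇒ {p2}
  P completes σ.
Trace ⟨ab⟩ through Q, begin at {q0}:
  [1] a ⇒ {q1}
  [2] b ⇒ ∅ (Q stuck)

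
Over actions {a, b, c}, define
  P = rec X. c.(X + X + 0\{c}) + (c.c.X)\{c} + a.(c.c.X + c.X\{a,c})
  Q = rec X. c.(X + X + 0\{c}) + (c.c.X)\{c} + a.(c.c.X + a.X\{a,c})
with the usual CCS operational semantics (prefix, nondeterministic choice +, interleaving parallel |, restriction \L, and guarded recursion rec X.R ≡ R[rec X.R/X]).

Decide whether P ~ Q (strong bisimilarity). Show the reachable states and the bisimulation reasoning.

P's transition system — 5 states:
  m0 = rec X. c.(X + X + 0\{c}) + (c.c.X)\{c} + a.(c.c.X + c.X\{a,c}) | ··a··> m1, ··c··> m2
  m1 = c.c.(rec X. c.(X + X + 0\{c}) + (c.c.X)\{c} + a.(c.c.X + c.X\{a,c})) + c.(rec X. c.(X + X + 0\{c}) + (c.c.X)\{c} + a.(c.c.X + c.X\{a,c}))\{a,c} | ··c··> m3, ··c··> m4
  m2 = (rec X. c.(X + X + 0\{c}) + (c.c.X)\{c} + a.(c.c.X + c.X\{a,c})) + (rec X. c.(X + X + 0\{c}) + (c.c.X)\{c} + a.(c.c.X + c.X\{a,c})) + 0\{c} | ··a··> m1, ··c··> m2
  m3 = (rec X. c.(X + X + 0\{c}) + (c.c.X)\{c} + a.(c.c.X + c.X\{a,c}))\{a,c} | ∅
  m4 = c.(rec X. c.(X + X + 0\{c}) + (c.c.X)\{c} + a.(c.c.X + c.X\{a,c})) | ··c··> m0
Q's transition system — 5 states:
  n0 = rec X. c.(X + X + 0\{c}) + (c.c.X)\{c} + a.(c.c.X + a.X\{a,c}) | ··a··> n1, ··c··> n2
  n1 = c.c.(rec X. c.(X + X + 0\{c}) + (c.c.X)\{c} + a.(c.c.X + a.X\{a,c})) + a.(rec X. c.(X + X + 0\{c}) + (c.c.X)\{c} + a.(c.c.X + a.X\{a,c}))\{a,c} | ··a··> n3, ··c··> n4
  n2 = (rec X. c.(X + X + 0\{c}) + (c.c.X)\{c} + a.(c.c.X + a.X\{a,c})) + (rec X. c.(X + X + 0\{c}) + (c.c.X)\{c} + a.(c.c.X + a.X\{a,c})) + 0\{c} | ··a··> n1, ··c··> n2
  n3 = (rec X. c.(X + X + 0\{c}) + (c.c.X)\{c} + a.(c.c.X + a.X\{a,c}))\{a,c} | ∅
  n4 = c.(rec X. c.(X + X + 0\{c}) + (c.c.X)\{c} + a.(c.c.X + a.X\{a,c})) | ··c··> n0
Partition-refinement fixed point:
  B0 = {m0, m2}
  B1 = {m1}
  B2 = {m4}
  B3 = {m3, n3}
  B4 = {n0, n2}
  B5 = {n1}
  B6 = {n4}
m0 ∈ B0, n0 ∈ B4 → different blocks

P ≁ Q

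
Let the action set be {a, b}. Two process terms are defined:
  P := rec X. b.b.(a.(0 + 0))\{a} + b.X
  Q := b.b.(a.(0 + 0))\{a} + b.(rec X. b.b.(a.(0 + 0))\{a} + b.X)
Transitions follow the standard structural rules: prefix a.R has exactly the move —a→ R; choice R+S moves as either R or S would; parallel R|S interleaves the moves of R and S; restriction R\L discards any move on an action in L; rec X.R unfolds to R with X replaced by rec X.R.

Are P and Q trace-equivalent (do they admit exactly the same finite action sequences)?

P's transition system — 3 states:
  p0 = rec X. b.b.(a.(0 + 0))\{a} + b.X ⊢ --b--▸ p0, --b--▸ p1
  p1 = b.(a.(0 + 0))\{a} ⊢ --b--▸ p2
  p2 = (a.(0 + 0))\{a} ⊢ ·
Q's transition system — 4 states:
  q0 = b.b.(a.(0 + 0))\{a} + b.(rec X. b.b.(a.(0 + 0))\{a} + b.X) ⊢ --b--▸ q1, --b--▸ q2
  q1 = b.(a.(0 + 0))\{a} ⊢ --b--▸ q3
  q2 = rec X. b.b.(a.(0 + 0))\{a} + b.X ⊢ --b--▸ q1, --b--▸ q2
  q3 = (a.(0 + 0))\{a} ⊢ ·
Bisimilarity quotient blocks:
  B0 = {p0, q0, q2}
  B1 = {p1, q1}
  B2 = {p2, q3}
p0 ∈ B0, q0 ∈ B0 → same block
Bisimilar ⇒ trace-equivalent.

YES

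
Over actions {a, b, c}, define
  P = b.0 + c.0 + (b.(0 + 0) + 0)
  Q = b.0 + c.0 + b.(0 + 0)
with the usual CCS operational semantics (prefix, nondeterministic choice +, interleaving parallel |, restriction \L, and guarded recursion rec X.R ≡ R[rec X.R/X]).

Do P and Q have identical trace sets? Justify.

trace-equivalent

LTS(P): 3 reachable states
  m0 = b.0 + c.0 + (b.(0 + 0) + 0) | —b→ m1, —b→ m2, —c→ m1
  m1 = 0 | ∅
  m2 = 0 + 0 | ∅
LTS(Q): 3 reachable states
  n0 = b.0 + c.0 + b.(0 + 0) | —b→ n1, —b→ n2, —c→ n1
  n1 = 0 | ∅
  n2 = 0 + 0 | ∅
Bisimilarity quotient blocks:
  B0 = {m0, n0}
  B1 = {m1, m2, n1, n2}
m0 ∈ B0, n0 ∈ B0 → same block
Bisimilar ⇒ trace-equivalent.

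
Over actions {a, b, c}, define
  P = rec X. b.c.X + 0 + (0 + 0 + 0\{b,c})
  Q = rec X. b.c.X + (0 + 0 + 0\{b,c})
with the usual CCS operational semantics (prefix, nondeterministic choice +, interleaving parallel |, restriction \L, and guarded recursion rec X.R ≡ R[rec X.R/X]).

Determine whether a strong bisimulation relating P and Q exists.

Reachable graph of P (2 states):
  m0 = rec X. b.c.X + 0 + (0 + 0 + 0\{b,c}) ⊢ =b=> m1
  m1 = c.(rec X. b.c.X + 0 + (0 + 0 + 0\{b,c})) ⊢ =c=> m0
Reachable graph of Q (2 states):
  n0 = rec X. b.c.X + (0 + 0 + 0\{b,c}) ⊢ =b=> n1
  n1 = c.(rec X. b.c.X + (0 + 0 + 0\{b,c})) ⊢ =c=> n0
Coarsest stable partition (strong bisimilarity classes):
  B0 = {m0, n0}
  B1 = {m1, n1}
m0 ∈ B0, n0 ∈ B0 → same block

P ~ Q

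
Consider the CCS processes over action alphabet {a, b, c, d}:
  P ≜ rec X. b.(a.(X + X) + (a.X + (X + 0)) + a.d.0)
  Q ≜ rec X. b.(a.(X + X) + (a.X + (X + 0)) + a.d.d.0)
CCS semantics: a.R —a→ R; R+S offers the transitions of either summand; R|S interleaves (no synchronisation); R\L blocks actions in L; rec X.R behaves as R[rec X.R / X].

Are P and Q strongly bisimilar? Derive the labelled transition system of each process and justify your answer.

P's transition system — 5 states:
  s0 = rec X. b.(a.(X + X) + (a.X + (X + 0)) + a.d.0) | —b→ s1
  s1 = a.((rec X. b.(a.(X + X) + (a.X + (X + 0)) + a.d.0)) + (rec X. b.(a.(X + X) + (a.X + (X + 0)) + a.d.0))) + (a.(rec X. b.(a.(X + X) + (a.X + (X + 0)) + a.d.0)) + ((rec X. b.(a.(X + X) + (a.X + (X + 0)) + a.d.0)) + 0)) + a.d.0 | —a→ s0, —a→ s2, —a→ s3, —b→ s1
  s2 = (rec X. b.(a.(X + X) + (a.X + (X + 0)) + a.d.0)) + (rec X. b.(a.(X + X) + (a.X + (X + 0)) + a.d.0)) | —b→ s1
  s3 = d.0 | —d→ s4
  s4 = 0 | ·
Q's transition system — 6 states:
  t0 = rec X. b.(a.(X + X) + (a.X + (X + 0)) + a.d.d.0) | —b→ t1
  t1 = a.((rec X. b.(a.(X + X) + (a.X + (X + 0)) + a.d.d.0)) + (rec X. b.(a.(X + X) + (a.X + (X + 0)) + a.d.d.0))) + (a.(rec X. b.(a.(X + X) + (a.X + (X + 0)) + a.d.d.0)) + ((rec X. b.(a.(X + X) + (a.X + (X + 0)) + a.d.d.0)) + 0)) + a.d.d.0 | —a→ t0, —a→ t2, —a→ t3, —b→ t1
  t2 = (rec X. b.(a.(X + X) + (a.X + (X + 0)) + a.d.d.0)) + (rec X. b.(a.(X + X) + (a.X + (X + 0)) + a.d.d.0)) | —b→ t1
  t3 = d.d.0 | —d→ t4
  t4 = d.0 | —d→ t5
  t5 = 0 | ·
Partition-refinement fixed point:
  B0 = {s0, s2}
  B1 = {s1}
  B2 = {s3, t4}
  B3 = {s4, t5}
  B4 = {t0, t2}
  B5 = {t1}
  B6 = {t3}
s0 ∈ B0, t0 ∈ B4 → different blocks

not bisimilar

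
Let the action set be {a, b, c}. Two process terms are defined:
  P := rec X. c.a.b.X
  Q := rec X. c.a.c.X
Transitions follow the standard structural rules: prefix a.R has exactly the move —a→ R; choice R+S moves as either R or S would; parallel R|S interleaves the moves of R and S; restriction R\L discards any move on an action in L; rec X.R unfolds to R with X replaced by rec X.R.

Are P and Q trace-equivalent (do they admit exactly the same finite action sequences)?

traces(P) ≠ traces(Q) — witness ⟨cab⟩

P's transition system — 3 states:
  m0 = rec X. c.a.b.X → ··c··> m1
  m1 = a.b.(rec X. c.a.b.X) → ··a··> m2
  m2 = b.(rec X. c.a.b.X) → ··b··> m0
Q's transition system — 3 states:
  n0 = rec X. c.a.c.X → ··c··> n1
  n1 = a.c.(rec X. c.a.c.X) → ··a··> n2
  n2 = c.(rec X. c.a.c.X) → ··c··> n0
Trace ⟨cab⟩ through P, begin at {m0}:
  [1] c ⇒ {m1}
  [2] a ⇒ {m2}
  [3] b ⇒ {m0}
  ✓ P
Trace ⟨cab⟩ through Q, begin at {n0}:
  [1] c ⇒ {n1}
  [2] a ⇒ {n2}
  [3] b ⇒ no successor for Q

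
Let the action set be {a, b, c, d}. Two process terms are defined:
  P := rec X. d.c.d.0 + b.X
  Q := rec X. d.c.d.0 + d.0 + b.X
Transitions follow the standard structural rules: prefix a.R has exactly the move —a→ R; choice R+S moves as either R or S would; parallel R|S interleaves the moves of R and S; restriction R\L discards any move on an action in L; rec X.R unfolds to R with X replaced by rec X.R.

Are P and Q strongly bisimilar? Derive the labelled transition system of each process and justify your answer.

P's transition system — 4 states:
  p0 = rec X. d.c.d.0 + b.X ⊢ --b--▸ p0, --d--▸ p1
  p1 = c.d.0 ⊢ --c--▸ p2
  p2 = d.0 ⊢ --d--▸ p3
  p3 = 0 ⊢ (no moves)
Q's transition system — 4 states:
  q0 = rec X. d.c.d.0 + d.0 + b.X ⊢ --b--▸ q0, --d--▸ q1, --d--▸ q2
  q1 = 0 ⊢ (no moves)
  q2 = c.d.0 ⊢ --c--▸ q3
  q3 = d.0 ⊢ --d--▸ q1
Bisimilarity quotient blocks:
  B0 = {p0}
  B1 = {p1, q2}
  B2 = {p2, q3}
  B3 = {p3, q1}
  B4 = {q0}
p0 ∈ B0, q0 ∈ B4 → different blocks

P ≁ Q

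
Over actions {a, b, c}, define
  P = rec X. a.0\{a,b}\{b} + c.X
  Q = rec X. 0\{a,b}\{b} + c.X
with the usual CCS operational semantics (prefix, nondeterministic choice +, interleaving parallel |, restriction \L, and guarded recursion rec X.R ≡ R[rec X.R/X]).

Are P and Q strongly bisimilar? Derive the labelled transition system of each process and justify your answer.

P ≁ Q

LTS(P): 2 reachable states
  m0 = rec X. a.0\{a,b}\{b} + c.X | -a-> m1, -c-> m0
  m1 = 0\{a,b}\{b} | stopped
LTS(Q): 1 reachable states
  n0 = rec X. 0\{a,b}\{b} + c.X | -c-> n0
Partition-refinement fixed point:
  B0 = {m0}
  B1 = {m1}
  B2 = {n0}
m0 ∈ B0, n0 ∈ B2 → different blocks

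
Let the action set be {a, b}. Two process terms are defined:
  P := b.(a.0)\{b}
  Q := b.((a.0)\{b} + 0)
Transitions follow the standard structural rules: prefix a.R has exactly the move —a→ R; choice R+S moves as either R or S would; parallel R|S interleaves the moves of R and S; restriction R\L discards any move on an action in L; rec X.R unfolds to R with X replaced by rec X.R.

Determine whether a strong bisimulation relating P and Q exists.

bisimilar

Reachable graph of P (3 states):
  m0 = b.(a.0)\{b} has moves —b→ m1
  m1 = (a.0)\{b} has moves —a→ m2
  m2 = 0\{b} has moves ∅
Reachable graph of Q (3 states):
  n0 = b.((a.0)\{b} + 0) has moves —b→ n1
  n1 = (a.0)\{b} + 0 has moves —a→ n2
  n2 = 0\{b} has moves ∅
Partition-refinement fixed point:
  B0 = {m0, n0}
  B1 = {m1, n1}
  B2 = {m2, n2}
m0 ∈ B0, n0 ∈ B0 → same block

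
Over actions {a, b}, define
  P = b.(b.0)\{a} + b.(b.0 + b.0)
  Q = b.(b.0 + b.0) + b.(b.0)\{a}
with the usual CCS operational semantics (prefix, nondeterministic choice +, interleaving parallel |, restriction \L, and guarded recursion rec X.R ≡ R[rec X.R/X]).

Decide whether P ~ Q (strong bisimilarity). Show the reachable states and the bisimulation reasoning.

Reachable graph of P (5 states):
  m0 = b.(b.0)\{a} + b.(b.0 + b.0) → ··b··> m1, ··b··> m2
  m1 = (b.0)\{a} → ··b··> m3
  m2 = b.0 + b.0 → ··b··> m4
  m3 = 0\{a} → deadlocked
  m4 = 0 → deadlocked
Reachable graph of Q (5 states):
  n0 = b.(b.0 + b.0) + b.(b.0)\{a} → ··b··> n1, ··b··> n2
  n1 = (b.0)\{a} → ··b··> n3
  n2 = b.0 + b.0 → ··b··> n4
  n3 = 0\{a} → deadlocked
  n4 = 0 → deadlocked
Partition-refinement fixed point:
  B0 = {m0, n0}
  B1 = {m1, m2, n1, n2}
  B2 = {m3, m4, n3, n4}
m0 ∈ B0, n0 ∈ B0 → same block

bisimilar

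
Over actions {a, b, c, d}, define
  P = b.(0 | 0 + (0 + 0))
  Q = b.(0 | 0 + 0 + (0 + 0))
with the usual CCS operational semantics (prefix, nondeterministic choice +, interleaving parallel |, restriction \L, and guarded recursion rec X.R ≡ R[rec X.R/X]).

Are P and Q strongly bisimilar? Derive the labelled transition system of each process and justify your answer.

Reachable graph of P (2 states):
  s0 = b.(0 | 0 + (0 + 0)) → ··b··> s1
  s1 = 0 | 0 + (0 + 0) → ·
Reachable graph of Q (2 states):
  t0 = b.(0 | 0 + 0 + (0 + 0)) → ··b··> t1
  t1 = 0 | 0 + 0 + (0 + 0) → ·
Bisimilarity quotient blocks:
  B0 = {s0, t0}
  B1 = {s1, t1}
s0 ∈ B0, t0 ∈ B0 → same block

P ~ Q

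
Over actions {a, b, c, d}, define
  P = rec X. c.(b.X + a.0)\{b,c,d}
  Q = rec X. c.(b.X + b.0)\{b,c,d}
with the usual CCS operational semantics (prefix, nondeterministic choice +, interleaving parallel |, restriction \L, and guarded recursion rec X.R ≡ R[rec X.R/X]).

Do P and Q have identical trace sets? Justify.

trace-distinct — witness ⟨ca⟩

P's transition system — 3 states:
  p0 = rec X. c.(b.X + a.0)\{b,c,d} | ··c··> p1
  p1 = (b.(rec X. c.(b.X + a.0)\{b,c,d}) + a.0)\{b,c,d} | ··a··> p2
  p2 = 0\{b,c,d} | deadlocked
Q's transition system — 2 states:
  q0 = rec X. c.(b.X + b.0)\{b,c,d} | ··c··> q1
  q1 = (b.(rec X. c.(b.X + b.0)\{b,c,d}) + b.0)\{b,c,d} | deadlocked
Run σ = ⟨ca⟩ on P: start {p0}
  [1] c ⇒ {p1}
  [2] a ⇒ {p2}
  ✓ P
Run σ = ⟨ca⟩ on Q: start {q0}
  [1] c ⇒ {q1}
  [2] a ⇒ ∅  — Q cannot continue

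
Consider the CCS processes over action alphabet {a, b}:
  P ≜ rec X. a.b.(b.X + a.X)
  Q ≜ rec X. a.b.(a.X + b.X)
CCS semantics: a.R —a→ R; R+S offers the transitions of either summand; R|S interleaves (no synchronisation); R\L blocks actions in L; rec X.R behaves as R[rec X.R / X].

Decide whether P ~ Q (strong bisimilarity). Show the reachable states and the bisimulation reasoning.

P ~ Q

LTS(P): 3 reachable states
  u0 = rec X. a.b.(b.X + a.X) | =a=> u1
  u1 = b.(b.(rec X. a.b.(b.X + a.X)) + a.(rec X. a.b.(b.X + a.X))) | =b=> u2
  u2 = b.(rec X. a.b.(b.X + a.X)) + a.(rec X. a.b.(b.X + a.X)) | =a=> u0, =b=> u0
LTS(Q): 3 reachable states
  v0 = rec X. a.b.(a.X + b.X) | =a=> v1
  v1 = b.(a.(rec X. a.b.(a.X + b.X)) + b.(rec X. a.b.(a.X + b.X))) | =b=> v2
  v2 = a.(rec X. a.b.(a.X + b.X)) + b.(rec X. a.b.(a.X + b.X)) | =a=> v0, =b=> v0
Partition-refinement fixed point:
  B0 = {u0, v0}
  B1 = {u1, v1}
  B2 = {u2, v2}
u0 ∈ B0, v0 ∈ B0 → same block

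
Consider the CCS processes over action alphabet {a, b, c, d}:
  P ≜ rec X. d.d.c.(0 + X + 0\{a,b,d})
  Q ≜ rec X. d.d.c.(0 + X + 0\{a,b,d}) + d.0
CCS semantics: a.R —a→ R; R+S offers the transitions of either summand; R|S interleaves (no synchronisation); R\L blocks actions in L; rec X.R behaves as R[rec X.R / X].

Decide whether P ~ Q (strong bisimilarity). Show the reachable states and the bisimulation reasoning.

P ≁ Q

Reachable graph of P (4 states):
  m0 = rec X. d.d.c.(0 + X + 0\{a,b,d}) | =d=> m1
  m1 = d.c.(0 + (rec X. d.d.c.(0 + X + 0\{a,b,d})) + 0\{a,b,d}) | =d=> m2
  m2 = c.(0 + (rec X. d.d.c.(0 + X + 0\{a,b,d})) + 0\{a,b,d}) | =c=> m3
  m3 = 0 + (rec X. d.d.c.(0 + X + 0\{a,b,d})) + 0\{a,b,d} | =d=> m1
Reachable graph of Q (5 states):
  n0 = rec X. d.d.c.(0 + X + 0\{a,b,d}) + d.0 | =d=> n1, =d=> n2
  n1 = 0 | ∅
  n2 = d.c.(0 + (rec X. d.d.c.(0 + X + 0\{a,b,d}) + d.0) + 0\{a,b,d}) | =d=> n3
  n3 = c.(0 + (rec X. d.d.c.(0 + X + 0\{a,b,d}) + d.0) + 0\{a,b,d}) | =c=> n4
  n4 = 0 + (rec X. d.d.c.(0 + X + 0\{a,b,d}) + d.0) + 0\{a,b,d} | =d=> n1, =d=> n2
Partition-refinement fixed point:
  B0 = {m0, m3}
  B1 = {m1}
  B2 = {m2}
  B3 = {n0, n4}
  B4 = {n2}
  B5 = {n3}
  B6 = {n1}
m0 ∈ B0, n0 ∈ B3 → different blocks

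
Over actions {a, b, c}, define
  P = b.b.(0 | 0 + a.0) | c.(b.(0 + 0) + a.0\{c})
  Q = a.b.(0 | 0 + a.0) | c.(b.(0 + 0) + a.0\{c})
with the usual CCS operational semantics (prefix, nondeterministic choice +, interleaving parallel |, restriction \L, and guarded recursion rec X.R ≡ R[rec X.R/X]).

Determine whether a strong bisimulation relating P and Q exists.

P ≁ Q

Reachable graph of P (16 states):
  p0 = b.b.(0 | 0 + a.0) | c.(b.(0 + 0) + a.0\{c}) has moves =b=> p1, =c=> p2
  p1 = b.(0 | 0 + a.0) | c.(b.(0 + 0) + a.0\{c}) has moves =b=> p3, =c=> p4
  p2 = b.b.(0 | 0 + a.0) | (b.(0 + 0) + a.0\{c}) has moves =a=> p5, =b=> p4, =b=> p6
  p3 = (0 | 0 + a.0) | c.(b.(0 + 0) + a.0\{c}) has moves =a=> p7, =c=> p8
  p4 = b.(0 | 0 + a.0) | (b.(0 + 0) + a.0\{c}) has moves =a=> p9, =b=> p10, =b=> p8
  p5 = b.b.(0 | 0 + a.0) | 0\{c} has moves =b=> p9
  p6 = b.b.(0 | 0 + a.0) | (0 + 0) has moves =b=> p10
  p7 = 0 | c.(b.(0 + 0) + a.0\{c}) has moves =c=> p11
  p8 = (0 | 0 + a.0) | (b.(0 + 0) + a.0\{c}) has moves =a=> p11, =a=> p12, =b=> p13
  p9 = b.(0 | 0 + a.0) | 0\{c} has moves =b=> p12
  p10 = b.(0 | 0 + a.0) | (0 + 0) has moves =b=> p13
  p11 = 0 | (b.(0 + 0) + a.0\{c}) has moves =a=> p14, =b=> p15
  p12 = (0 | 0 + a.0) | 0\{c} has moves =a=> p14
  p13 = (0 | 0 + a.0) | (0 + 0) has moves =a=> p15
  p14 = 0 | 0\{c} has moves (no moves)
  p15 = 0 | (0 + 0) has moves (no moves)
Reachable graph of Q (16 states):
  q0 = a.b.(0 | 0 + a.0) | c.(b.(0 + 0) + a.0\{c}) has moves =a=> q1, =c=> q2
  q1 = b.(0 | 0 + a.0) | c.(b.(0 + 0) + a.0\{c}) has moves =b=> q3, =c=> q4
  q2 = a.b.(0 | 0 + a.0) | (b.(0 + 0) + a.0\{c}) has moves =a=> q4, =a=> q5, =b=> q6
  q3 = (0 | 0 + a.0) | c.(b.(0 + 0) + a.0\{c}) has moves =a=> q7, =c=> q8
  q4 = b.(0 | 0 + a.0) | (b.(0 + 0) + a.0\{c}) has moves =a=> q9, =b=> q10, =b=> q8
  q5 = a.b.(0 | 0 + a.0) | 0\{c} has moves =a=> q9
  q6 = a.b.(0 | 0 + a.0) | (0 + 0) has moves =a=> q10
  q7 = 0 | c.(b.(0 + 0) + a.0\{c}) has moves =c=> q11
  q8 = (0 | 0 + a.0) | (b.(0 + 0) + a.0\{c}) has moves =a=> q11, =a=> q12, =b=> q13
  q9 = b.(0 | 0 + a.0) | 0\{c} has moves =b=> q12
  q10 = b.(0 | 0 + a.0) | (0 + 0) has moves =b=> q13
  q11 = 0 | (b.(0 + 0) + a.0\{c}) has moves =a=> q14, =b=> q15
  q12 = (0 | 0 + a.0) | 0\{c} has moves =a=> q14
  q13 = (0 | 0 + a.0) | (0 + 0) has moves =a=> q15
  q14 = 0 | 0\{c} has moves (no moves)
  q15 = 0 | (0 + 0) has moves (no moves)
Bisimilarity quotient blocks:
  B0 = {p0}
  B1 = {p1, q1}
  B2 = {p3, q3}
  B3 = {p7, q7}
  B4 = {p11, q11}
  B5 = {p14, p15, q14, q15}
  B6 = {p8, q8}
  B7 = {p12, p13, q12, q13}
  B8 = {p4, q4}
  B9 = {p10, p9, q10, q9}
  B10 = {p2}
  B11 = {p5, p6}
  B12 = {q0}
  B13 = {q2}
  B14 = {q5, q6}
p0 ∈ B0, q0 ∈ B12 → different blocks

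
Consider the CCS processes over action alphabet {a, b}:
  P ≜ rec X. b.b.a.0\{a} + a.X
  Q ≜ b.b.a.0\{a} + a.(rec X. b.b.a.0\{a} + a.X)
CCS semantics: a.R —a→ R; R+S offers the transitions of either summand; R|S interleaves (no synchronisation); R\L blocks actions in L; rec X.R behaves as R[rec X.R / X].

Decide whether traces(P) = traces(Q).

trace-equivalent

LTS(P): 4 reachable states
  p0 = rec X. b.b.a.0\{a} + a.X ⊢ =a=> p0, =b=> p1
  p1 = b.a.0\{a} ⊢ =b=> p2
  p2 = a.0\{a} ⊢ =a=> p3
  p3 = 0\{a} ⊢ ·
LTS(Q): 5 reachable states
  q0 = b.b.a.0\{a} + a.(rec X. b.b.a.0\{a} + a.X) ⊢ =a=> q1, =b=> q2
  q1 = rec X. b.b.a.0\{a} + a.X ⊢ =a=> q1, =b=> q2
  q2 = b.a.0\{a} ⊢ =b=> q3
  q3 = a.0\{a} ⊢ =a=> q4
  q4 = 0\{a} ⊢ ·
Bisimilarity quotient blocks:
  B0 = {p0, q0, q1}
  B1 = {p1, q2}
  B2 = {p2, q3}
  B3 = {p3, q4}
p0 ∈ B0, q0 ∈ B0 → same block
Bisimilar ⇒ trace-equivalent.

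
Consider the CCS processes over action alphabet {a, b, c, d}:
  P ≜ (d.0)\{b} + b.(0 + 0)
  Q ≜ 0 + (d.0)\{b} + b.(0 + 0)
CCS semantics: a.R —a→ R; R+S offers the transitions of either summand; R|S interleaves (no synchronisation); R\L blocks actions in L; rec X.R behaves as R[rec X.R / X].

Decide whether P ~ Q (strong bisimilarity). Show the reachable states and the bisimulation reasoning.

LTS(P): 3 reachable states
  m0 = (d.0)\{b} + b.(0 + 0) has moves —b→ m1, —d→ m2
  m1 = 0 + 0 has moves ∅
  m2 = 0\{b} has moves ∅
LTS(Q): 3 reachable states
  n0 = 0 + (d.0)\{b} + b.(0 + 0) has moves —b→ n1, —d→ n2
  n1 = 0 + 0 has moves ∅
  n2 = 0\{b} has moves ∅
Coarsest stable partition (strong bisimilarity classes):
  B0 = {m0, n0}
  B1 = {m1, m2, n1, n2}
m0 ∈ B0, n0 ∈ B0 → same block

P ~ Q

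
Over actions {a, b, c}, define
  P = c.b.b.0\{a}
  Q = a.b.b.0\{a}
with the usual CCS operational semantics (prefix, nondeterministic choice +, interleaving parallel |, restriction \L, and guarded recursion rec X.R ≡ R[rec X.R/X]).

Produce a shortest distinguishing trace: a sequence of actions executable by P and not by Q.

c

P's transition system — 4 states:
  u0 = c.b.b.0\{a} | -c-> u1
  u1 = b.b.0\{a} | -b-> u2
  u2 = b.0\{a} | -b-> u3
  u3 = 0\{a} | ∅
Q's transition system — 4 states:
  v0 = a.b.b.0\{a} | -a-> v1
  v1 = b.b.0\{a} | -b-> v2
  v2 = b.0\{a} | -b-> v3
  v3 = 0\{a} | ∅
Run σ = ⟨c⟩ on P: start {u0}
  [1] c ⇒ {u1}
  P completes σ.
Run σ = ⟨c⟩ on Q: start {v0}
  [1] c ⇒ no successor for Q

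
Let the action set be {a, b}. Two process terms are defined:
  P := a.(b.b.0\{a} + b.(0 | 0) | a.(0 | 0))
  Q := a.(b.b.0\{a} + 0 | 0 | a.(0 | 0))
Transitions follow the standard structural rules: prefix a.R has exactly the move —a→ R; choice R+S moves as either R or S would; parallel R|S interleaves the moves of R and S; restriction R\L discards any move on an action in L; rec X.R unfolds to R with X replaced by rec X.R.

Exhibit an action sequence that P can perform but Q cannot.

Reachable graph of P (7 states):
  p0 = a.(b.b.0\{a} + b.(0 | 0) | a.(0 | 0)) | -a-> p1
  p1 = b.b.0\{a} + b.(0 | 0) | a.(0 | 0) | -a-> p2, -b-> p3, -b-> p4
  p2 = b.(0 | 0) | (0 | 0) | -b-> p5
  p3 = 0 | 0 | a.(0 | 0) | -a-> p5
  p4 = b.0\{a} | -b-> p6
  p5 = 0 | 0 | (0 | 0) | ·
  p6 = 0\{a} | ·
Reachable graph of Q (5 states):
  q0 = a.(b.b.0\{a} + 0 | 0 | a.(0 | 0)) | -a-> q1
  q1 = b.b.0\{a} + 0 | 0 | a.(0 | 0) | -a-> q2, -b-> q3
  q2 = 0 | 0 | (0 | 0) | ·
  q3 = b.0\{a} | -b-> q4
  q4 = 0\{a} | ·
Executing aab from P (initial set {p0}):
  step 1 (a): {p1}
  step 2 (a): {p2}
  step 3 (b): {p5}
  ✓ P
Executing aab from Q (initial set {q0}):
  step 1 (a): {q1}
  step 2 (a): {q2}
  step 3 (b): no successor for Q

aab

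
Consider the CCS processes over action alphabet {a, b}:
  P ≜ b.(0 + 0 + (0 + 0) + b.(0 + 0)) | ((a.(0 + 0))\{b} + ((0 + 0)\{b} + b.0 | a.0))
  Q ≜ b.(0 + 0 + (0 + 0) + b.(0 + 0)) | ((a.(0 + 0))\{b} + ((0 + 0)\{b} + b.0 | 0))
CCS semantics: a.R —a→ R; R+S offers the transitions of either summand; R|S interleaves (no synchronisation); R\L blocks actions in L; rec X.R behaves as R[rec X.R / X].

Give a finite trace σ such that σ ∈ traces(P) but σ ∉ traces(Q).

abbb

LTS(P): 15 reachable states
  u0 = b.(0 + 0 + (0 + 0) + b.(0 + 0)) | ((a.(0 + 0))\{b} + ((0 + 0)\{b} + b.0 | a.0)) ⊢ --a--▸ u1, --a--▸ u2, --b--▸ u3, --b--▸ u4
  u1 = b.(0 + 0 + (0 + 0) + b.(0 + 0)) | (0 + 0)\{b} ⊢ --b--▸ u5
  u2 = b.(0 + 0 + (0 + 0) + b.(0 + 0)) | (b.0 | 0) ⊢ --b--▸ u6, --b--▸ u7
  u3 = (0 + 0 + (0 + 0) + b.(0 + 0)) | ((a.(0 + 0))\{b} + ((0 + 0)\{b} + b.0 | a.0)) ⊢ --a--▸ u5, --a--▸ u6, --b--▸ u8, --b--▸ u9
  u4 = b.(0 + 0 + (0 + 0) + b.(0 + 0)) | (0 | a.0) ⊢ --a--▸ u7, --b--▸ u8
  u5 = (0 + 0 + (0 + 0) + b.(0 + 0)) | (0 + 0)\{b} ⊢ --b--▸ u10
  u6 = (0 + 0 + (0 + 0) + b.(0 + 0)) | (b.0 | 0) ⊢ --b--▸ u11, --b--▸ u12
  u7 = b.(0 + 0 + (0 + 0) + b.(0 + 0)) | (0 | 0) ⊢ --b--▸ u11
  u8 = (0 + 0 + (0 + 0) + b.(0 + 0)) | (0 | a.0) ⊢ --a--▸ u11, --b--▸ u13
  u9 = (0 + 0) | ((a.(0 + 0))\{b} + ((0 + 0)\{b} + b.0 | a.0)) ⊢ --a--▸ u10, --a--▸ u12, --b--▸ u13
  u10 = (0 + 0) | (0 + 0)\{b} ⊢ deadlocked
  u11 = (0 + 0 + (0 + 0) + b.(0 + 0)) | (0 | 0) ⊢ --b--▸ u14
  u12 = (0 + 0) | (b.0 | 0) ⊢ --b--▸ u14
  u13 = (0 + 0) | (0 | a.0) ⊢ --a--▸ u14
  u14 = (0 + 0) | (0 | 0) ⊢ deadlocked
LTS(Q): 9 reachable states
  v0 = b.(0 + 0 + (0 + 0) + b.(0 + 0)) | ((a.(0 + 0))\{b} + ((0 + 0)\{b} + b.0 | 0)) ⊢ --a--▸ v1, --b--▸ v2, --b--▸ v3
  v1 = b.(0 + 0 + (0 + 0) + b.(0 + 0)) | (0 + 0)\{b} ⊢ --b--▸ v4
  v2 = (0 + 0 + (0 + 0) + b.(0 + 0)) | ((a.(0 + 0))\{b} + ((0 + 0)\{b} + b.0 | 0)) ⊢ --a--▸ v4, --b--▸ v5, --b--▸ v6
  v3 = b.(0 + 0 + (0 + 0) + b.(0 + 0)) | (0 | 0) ⊢ --b--▸ v5
  v4 = (0 + 0 + (0 + 0) + b.(0 + 0)) | (0 + 0)\{b} ⊢ --b--▸ v7
  v5 = (0 + 0 + (0 + 0) + b.(0 + 0)) | (0 | 0) ⊢ --b--▸ v8
  v6 = (0 + 0) | ((a.(0 + 0))\{b} + ((0 + 0)\{b} + b.0 | 0)) ⊢ --a--▸ v7, --b--▸ v8
  v7 = (0 + 0) | (0 + 0)\{b} ⊢ deadlocked
  v8 = (0 + 0) | (0 | 0) ⊢ deadlocked
Run σ = ⟨abbb⟩ on P: start {u0}
  after a @ step 1: {u1, u2}
  after b @ step 2: {u5, u6, u7}
  after b @ step 3: {u10, u11, u12}
  after b @ step 4: {u14}
  P completes σ.
Run σ = ⟨abbb⟩ on Q: start {v0}
  after a @ step 1: {v1}
  after b @ step 2: {v4}
  after b @ step 3: {v7}
  after b @ step 4: no successor for Q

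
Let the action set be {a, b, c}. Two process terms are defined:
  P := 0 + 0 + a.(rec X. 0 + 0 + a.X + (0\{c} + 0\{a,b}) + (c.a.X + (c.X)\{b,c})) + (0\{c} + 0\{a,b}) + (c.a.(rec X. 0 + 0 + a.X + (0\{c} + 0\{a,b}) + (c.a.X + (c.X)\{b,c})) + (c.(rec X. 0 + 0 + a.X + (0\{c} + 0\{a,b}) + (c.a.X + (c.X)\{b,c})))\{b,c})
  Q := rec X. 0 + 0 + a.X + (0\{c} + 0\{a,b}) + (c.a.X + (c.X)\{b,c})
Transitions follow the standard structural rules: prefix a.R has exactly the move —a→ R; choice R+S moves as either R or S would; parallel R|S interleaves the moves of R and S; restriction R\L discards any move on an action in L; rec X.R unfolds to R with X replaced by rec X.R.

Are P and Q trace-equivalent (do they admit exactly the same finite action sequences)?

LTS(P): 3 reachable states
  u0 = 0 + 0 + a.(rec X. 0 + 0 + a.X + (0\{c} + 0\{a,b}) + (c.a.X + (c.X)\{b,c})) + (0\{c} + 0\{a,b}) + (c.a.(rec X. 0 + 0 + a.X + (0\{c} + 0\{a,b}) + (c.a.X + (c.X)\{b,c})) + (c.(rec X. 0 + 0 + a.X + (0\{c} + 0\{a,b}) + (c.a.X + (c.X)\{b,c})))\{b,c}) | =a=> u1, =c=> u2
  u1 = rec X. 0 + 0 + a.X + (0\{c} + 0\{a,b}) + (c.a.X + (c.X)\{b,c}) | =a=> u1, =c=> u2
  u2 = a.(rec X. 0 + 0 + a.X + (0\{c} + 0\{a,b}) + (c.a.X + (c.X)\{b,c})) | =a=> u1
LTS(Q): 2 reachable states
  v0 = rec X. 0 + 0 + a.X + (0\{c} + 0\{a,b}) + (c.a.X + (c.X)\{b,c}) | =a=> v0, =c=> v1
  v1 = a.(rec X. 0 + 0 + a.X + (0\{c} + 0\{a,b}) + (c.a.X + (c.X)\{b,c})) | =a=> v0
Bisimilarity quotient blocks:
  B0 = {u0, u1, v0}
  B1 = {u2, v1}
u0 ∈ B0, v0 ∈ B0 → same block
Bisimilar ⇒ trace-equivalent.

traces(P) = traces(Q)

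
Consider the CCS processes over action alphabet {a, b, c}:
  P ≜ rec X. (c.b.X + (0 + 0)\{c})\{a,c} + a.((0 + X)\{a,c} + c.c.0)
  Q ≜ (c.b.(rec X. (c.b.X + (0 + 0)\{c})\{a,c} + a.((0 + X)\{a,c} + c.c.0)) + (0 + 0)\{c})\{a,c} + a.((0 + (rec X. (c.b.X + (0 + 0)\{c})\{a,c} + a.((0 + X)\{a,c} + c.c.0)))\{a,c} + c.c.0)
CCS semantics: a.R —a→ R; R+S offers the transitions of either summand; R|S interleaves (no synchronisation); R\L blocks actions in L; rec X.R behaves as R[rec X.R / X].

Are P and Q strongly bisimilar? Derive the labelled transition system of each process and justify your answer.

LTS(P): 4 reachable states
  s0 = rec X. (c.b.X + (0 + 0)\{c})\{a,c} + a.((0 + X)\{a,c} + c.c.0) ⊢ —a→ s1
  s1 = (0 + (rec X. (c.b.X + (0 + 0)\{c})\{a,c} + a.((0 + X)\{a,c} + c.c.0)))\{a,c} + c.c.0 ⊢ —c→ s2
  s2 = c.0 ⊢ —c→ s3
  s3 = 0 ⊢ stopped
LTS(Q): 4 reachable states
  t0 = (c.b.(rec X. (c.b.X + (0 + 0)\{c})\{a,c} + a.((0 + X)\{a,c} + c.c.0)) + (0 + 0)\{c})\{a,c} + a.((0 + (rec X. (c.b.X + (0 + 0)\{c})\{a,c} + a.((0 + X)\{a,c} + c.c.0)))\{a,c} + c.c.0) ⊢ —a→ t1
  t1 = (0 + (rec X. (c.b.X + (0 + 0)\{c})\{a,c} + a.((0 + X)\{a,c} + c.c.0)))\{a,c} + c.c.0 ⊢ —c→ t2
  t2 = c.0 ⊢ —c→ t3
  t3 = 0 ⊢ stopped
Bisimilarity quotient blocks:
  B0 = {s0, t0}
  B1 = {s1, t1}
  B2 = {s2, t2}
  B3 = {s3, t3}
s0 ∈ B0, t0 ∈ B0 → same block

YES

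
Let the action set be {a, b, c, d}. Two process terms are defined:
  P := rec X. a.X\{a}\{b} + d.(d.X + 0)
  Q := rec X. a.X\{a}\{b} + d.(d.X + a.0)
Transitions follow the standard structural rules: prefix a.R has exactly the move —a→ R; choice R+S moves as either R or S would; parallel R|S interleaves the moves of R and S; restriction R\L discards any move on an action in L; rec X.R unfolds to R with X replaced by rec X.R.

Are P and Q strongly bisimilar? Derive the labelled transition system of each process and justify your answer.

NO

Reachable graph of P (4 states):
  s0 = rec X. a.X\{a}\{b} + d.(d.X + 0) :: ··a··> s1, ··d··> s2
  s1 = (rec X. a.X\{a}\{b} + d.(d.X + 0))\{a}\{b} :: ··d··> s3
  s2 = d.(rec X. a.X\{a}\{b} + d.(d.X + 0)) + 0 :: ··d··> s0
  s3 = (d.(rec X. a.X\{a}\{b} + d.(d.X + 0)) + 0)\{a}\{b} :: ··d··> s1
Reachable graph of Q (5 states):
  t0 = rec X. a.X\{a}\{b} + d.(d.X + a.0) :: ··a··> t1, ··d··> t2
  t1 = (rec X. a.X\{a}\{b} + d.(d.X + a.0))\{a}\{b} :: ··d··> t3
  t2 = d.(rec X. a.X\{a}\{b} + d.(d.X + a.0)) + a.0 :: ··a··> t4, ··d··> t0
  t3 = (d.(rec X. a.X\{a}\{b} + d.(d.X + a.0)) + a.0)\{a}\{b} :: ··d··> t1
  t4 = 0 :: ·
Coarsest stable partition (strong bisimilarity classes):
  B0 = {s0}
  B1 = {s2}
  B2 = {s1, s3, t1, t3}
  B3 = {t0}
  B4 = {t2}
  B5 = {t4}
s0 ∈ B0, t0 ∈ B3 → different blocks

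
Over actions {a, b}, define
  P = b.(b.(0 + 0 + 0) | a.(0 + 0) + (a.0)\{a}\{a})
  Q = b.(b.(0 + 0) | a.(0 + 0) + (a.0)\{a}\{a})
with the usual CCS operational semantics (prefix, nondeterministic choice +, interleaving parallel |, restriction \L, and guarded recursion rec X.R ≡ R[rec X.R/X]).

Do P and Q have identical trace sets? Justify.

YES

Reachable graph of P (5 states):
  s0 = b.(b.(0 + 0 + 0) | a.(0 + 0) + (a.0)\{a}\{a}) | -b-> s1
  s1 = b.(0 + 0 + 0) | a.(0 + 0) + (a.0)\{a}\{a} | -a-> s2, -b-> s3
  s2 = b.(0 + 0 + 0) | (0 + 0) | -b-> s4
  s3 = (0 + 0 + 0) | a.(0 + 0) | -a-> s4
  s4 = (0 + 0 + 0) | (0 + 0) | deadlocked
Reachable graph of Q (5 states):
  t0 = b.(b.(0 + 0) | a.(0 + 0) + (a.0)\{a}\{a}) | -b-> t1
  t1 = b.(0 + 0) | a.(0 + 0) + (a.0)\{a}\{a} | -a-> t2, -b-> t3
  t2 = b.(0 + 0) | (0 + 0) | -b-> t4
  t3 = (0 + 0) | a.(0 + 0) | -a-> t4
  t4 = (0 + 0) | (0 + 0) | deadlocked
Coarsest stable partition (strong bisimilarity classes):
  B0 = {s0, t0}
  B1 = {s1, t1}
  B2 = {s3, t3}
  B3 = {s4, t4}
  B4 = {s2, t2}
s0 ∈ B0, t0 ∈ B0 → same block
Bisimilar ⇒ trace-equivalent.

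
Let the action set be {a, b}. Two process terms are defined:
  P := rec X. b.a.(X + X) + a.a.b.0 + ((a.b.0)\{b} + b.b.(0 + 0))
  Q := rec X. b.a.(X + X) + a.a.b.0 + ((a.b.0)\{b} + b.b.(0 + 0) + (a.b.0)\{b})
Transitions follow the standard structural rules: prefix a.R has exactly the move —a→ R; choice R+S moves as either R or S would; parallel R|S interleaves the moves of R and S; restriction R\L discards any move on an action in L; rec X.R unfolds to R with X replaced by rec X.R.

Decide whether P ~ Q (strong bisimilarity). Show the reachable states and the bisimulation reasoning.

Reachable graph of P (9 states):
  p0 = rec X. b.a.(X + X) + a.a.b.0 + ((a.b.0)\{b} + b.b.(0 + 0)) has moves ··a··> p1, ··a··> p2, ··b··> p3, ··b··> p4
  p1 = (b.0)\{b} has moves stopped
  p2 = a.b.0 has moves ··a··> p5
  p3 = a.((rec X. b.a.(X + X) + a.a.b.0 + ((a.b.0)\{b} + b.b.(0 + 0))) + (rec X. b.a.(X + X) + a.a.b.0 + ((a.b.0)\{b} + b.b.(0 + 0)))) has moves ··a··> p6
  p4 = b.(0 + 0) has moves ··b··> p7
  p5 = b.0 has moves ··b··> p8
  p6 = (rec X. b.a.(X + X) + a.a.b.0 + ((a.b.0)\{b} + b.b.(0 + 0))) + (rec X. b.a.(X + X) + a.a.b.0 + ((a.b.0)\{b} + b.b.(0 + 0))) has moves ··a··> p1, ··a··> p2, ··b··> p3, ··b··> p4
  p7 = 0 + 0 has moves stopped
  p8 = 0 has moves stopped
Reachable graph of Q (9 states):
  q0 = rec X. b.a.(X + X) + a.a.b.0 + ((a.b.0)\{b} + b.b.(0 + 0) + (a.b.0)\{b}) has moves ··a··> q1, ··a··> q2, ··b··> q3, ··b··> q4
  q1 = (b.0)\{b} has moves stopped
  q2 = a.b.0 has moves ··a··> q5
  q3 = a.((rec X. b.a.(X + X) + a.a.b.0 + ((a.b.0)\{b} + b.b.(0 + 0) + (a.b.0)\{b})) + (rec X. b.a.(X + X) + a.a.b.0 + ((a.b.0)\{b} + b.b.(0 + 0) + (a.b.0)\{b}))) has moves ··a··> q6
  q4 = b.(0 + 0) has moves ··b··> q7
  q5 = b.0 has moves ··b··> q8
  q6 = (rec X. b.a.(X + X) + a.a.b.0 + ((a.b.0)\{b} + b.b.(0 + 0) + (a.b.0)\{b})) + (rec X. b.a.(X + X) + a.a.b.0 + ((a.b.0)\{b} + b.b.(0 + 0) + (a.b.0)\{b})) has moves ··a··> q1, ··a··> q2, ··b··> q3, ··b··> q4
  q7 = 0 + 0 has moves stopped
  q8 = 0 has moves stopped
Partition-refinement fixed point:
  B0 = {p0, p6, q0, q6}
  B1 = {p2, q2}
  B2 = {p4, p5, q4, q5}
  B3 = {p1, p7, p8, q1, q7, q8}
  B4 = {p3, q3}
p0 ∈ B0, q0 ∈ B0 → same block

P ~ Q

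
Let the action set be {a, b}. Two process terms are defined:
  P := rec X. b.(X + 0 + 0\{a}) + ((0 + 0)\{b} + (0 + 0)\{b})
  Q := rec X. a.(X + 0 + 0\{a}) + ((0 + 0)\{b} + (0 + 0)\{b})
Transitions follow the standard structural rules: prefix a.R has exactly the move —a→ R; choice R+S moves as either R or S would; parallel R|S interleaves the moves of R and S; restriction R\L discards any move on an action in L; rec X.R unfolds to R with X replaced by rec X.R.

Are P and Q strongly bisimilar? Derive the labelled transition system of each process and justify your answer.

P ≁ Q

Reachable graph of P (2 states):
  u0 = rec X. b.(X + 0 + 0\{a}) + ((0 + 0)\{b} + (0 + 0)\{b}) has moves --b--▸ u1
  u1 = (rec X. b.(X + 0 + 0\{a}) + ((0 + 0)\{b} + (0 + 0)\{b})) + 0 + 0\{a} has moves --b--▸ u1
Reachable graph of Q (2 states):
  v0 = rec X. a.(X + 0 + 0\{a}) + ((0 + 0)\{b} + (0 + 0)\{b}) has moves --a--▸ v1
  v1 = (rec X. a.(X + 0 + 0\{a}) + ((0 + 0)\{b} + (0 + 0)\{b})) + 0 + 0\{a} has moves --a--▸ v1
Coarsest stable partition (strong bisimilarity classes):
  B0 = {u0, u1}
  B1 = {v0, v1}
u0 ∈ B0, v0 ∈ B1 → different blocks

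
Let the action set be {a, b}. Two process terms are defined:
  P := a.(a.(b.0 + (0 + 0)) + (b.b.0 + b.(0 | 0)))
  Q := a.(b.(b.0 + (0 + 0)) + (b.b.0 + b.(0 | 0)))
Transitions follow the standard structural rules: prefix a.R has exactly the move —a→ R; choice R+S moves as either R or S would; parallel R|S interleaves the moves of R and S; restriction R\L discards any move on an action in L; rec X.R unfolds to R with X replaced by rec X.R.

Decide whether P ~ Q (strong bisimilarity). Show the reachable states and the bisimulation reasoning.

LTS(P): 6 reachable states
  u0 = a.(a.(b.0 + (0 + 0)) + (b.b.0 + b.(0 | 0))) | -a-> u1
  u1 = a.(b.0 + (0 + 0)) + (b.b.0 + b.(0 | 0)) | -a-> u2, -b-> u3, -b-> u4
  u2 = b.0 + (0 + 0) | -b-> u5
  u3 = 0 | 0 | deadlocked
  u4 = b.0 | -b-> u5
  u5 = 0 | deadlocked
LTS(Q): 6 reachable states
  v0 = a.(b.(b.0 + (0 + 0)) + (b.b.0 + b.(0 | 0))) | -a-> v1
  v1 = b.(b.0 + (0 + 0)) + (b.b.0 + b.(0 | 0)) | -b-> v2, -b-> v3, -b-> v4
  v2 = 0 | 0 | deadlocked
  v3 = b.0 | -b-> v5
  v4 = b.0 + (0 + 0) | -b-> v5
  v5 = 0 | deadlocked
Partition-refinement fixed point:
  B0 = {u0}
  B1 = {u1}
  B2 = {u2, u4, v3, v4}
  B3 = {u3, u5, v2, v5}
  B4 = {v0}
  B5 = {v1}
u0 ∈ B0, v0 ∈ B4 → different blocks

NO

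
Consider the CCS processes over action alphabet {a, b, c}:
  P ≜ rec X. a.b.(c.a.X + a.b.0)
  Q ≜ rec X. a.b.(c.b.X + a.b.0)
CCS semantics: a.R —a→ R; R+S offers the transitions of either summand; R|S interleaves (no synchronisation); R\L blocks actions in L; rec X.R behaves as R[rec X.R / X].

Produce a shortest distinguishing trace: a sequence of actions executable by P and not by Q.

abca

LTS(P): 6 reachable states
  m0 = rec X. a.b.(c.a.X + a.b.0) → --a--▸ m1
  m1 = b.(c.a.(rec X. a.b.(c.a.X + a.b.0)) + a.b.0) → --b--▸ m2
  m2 = c.a.(rec X. a.b.(c.a.X + a.b.0)) + a.b.0 → --a--▸ m3, --c--▸ m4
  m3 = b.0 → --b--▸ m5
  m4 = a.(rec X. a.b.(c.a.X + a.b.0)) → --a--▸ m0
  m5 = 0 → (no moves)
LTS(Q): 6 reachable states
  n0 = rec X. a.b.(c.b.X + a.b.0) → --a--▸ n1
  n1 = b.(c.b.(rec X. a.b.(c.b.X + a.b.0)) + a.b.0) → --b--▸ n2
  n2 = c.b.(rec X. a.b.(c.b.X + a.b.0)) + a.b.0 → --a--▸ n3, --c--▸ n4
  n3 = b.0 → --b--▸ n5
  n4 = b.(rec X. a.b.(c.b.X + a.b.0)) → --b--▸ n0
  n5 = 0 → (no moves)
Run σ = ⟨abca⟩ on P: start {m0}
  step 1 (a): {m1}
  step 2 (b): {m2}
  step 3 (c): {m4}
  step 4 (a): {m0}
  — P admits the full trace.
Run σ = ⟨abca⟩ on Q: start {n0}
  step 1 (a): {n1}
  step 2 (b): {n2}
  step 3 (c): {n4}
  step 4 (a): ∅  — Q cannot continue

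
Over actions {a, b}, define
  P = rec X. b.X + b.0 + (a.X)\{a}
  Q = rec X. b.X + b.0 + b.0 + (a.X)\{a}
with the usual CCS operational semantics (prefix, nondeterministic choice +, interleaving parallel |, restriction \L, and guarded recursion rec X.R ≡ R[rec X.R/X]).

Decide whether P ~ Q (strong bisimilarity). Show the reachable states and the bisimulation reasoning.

YES

P's transition system — 2 states:
  m0 = rec X. b.X + b.0 + (a.X)\{a} → =b=> m0, =b=> m1
  m1 = 0 → (no moves)
Q's transition system — 2 states:
  n0 = rec X. b.X + b.0 + b.0 + (a.X)\{a} → =b=> n0, =b=> n1
  n1 = 0 → (no moves)
Partition-refinement fixed point:
  B0 = {m0, n0}
  B1 = {m1, n1}
m0 ∈ B0, n0 ∈ B0 → same block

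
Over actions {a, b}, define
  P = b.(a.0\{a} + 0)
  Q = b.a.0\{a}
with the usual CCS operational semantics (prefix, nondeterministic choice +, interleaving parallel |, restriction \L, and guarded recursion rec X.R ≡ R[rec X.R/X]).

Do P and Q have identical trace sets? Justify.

P's transition system — 3 states:
  s0 = b.(a.0\{a} + 0) | -b-> s1
  s1 = a.0\{a} + 0 | -a-> s2
  s2 = 0\{a} | ∅
Q's transition system — 3 states:
  t0 = b.a.0\{a} | -b-> t1
  t1 = a.0\{a} | -a-> t2
  t2 = 0\{a} | ∅
Bisimilarity quotient blocks:
  B0 = {s0, t0}
  B1 = {s1, t1}
  B2 = {s2, t2}
s0 ∈ B0, t0 ∈ B0 → same block
Bisimilar ⇒ trace-equivalent.

YES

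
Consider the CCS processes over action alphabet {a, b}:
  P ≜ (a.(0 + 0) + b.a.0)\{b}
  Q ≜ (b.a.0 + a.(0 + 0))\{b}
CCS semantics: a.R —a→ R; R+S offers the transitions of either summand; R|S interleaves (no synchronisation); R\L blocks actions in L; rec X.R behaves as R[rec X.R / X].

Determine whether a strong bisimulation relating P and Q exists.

YES

P's transition system — 2 states:
  p0 = (a.(0 + 0) + b.a.0)\{b} → --a--▸ p1
  p1 = (0 + 0)\{b} → (no moves)
Q's transition system — 2 states:
  q0 = (b.a.0 + a.(0 + 0))\{b} → --a--▸ q1
  q1 = (0 + 0)\{b} → (no moves)
Partition-refinement fixed point:
  B0 = {p0, q0}
  B1 = {p1, q1}
p0 ∈ B0, q0 ∈ B0 → same block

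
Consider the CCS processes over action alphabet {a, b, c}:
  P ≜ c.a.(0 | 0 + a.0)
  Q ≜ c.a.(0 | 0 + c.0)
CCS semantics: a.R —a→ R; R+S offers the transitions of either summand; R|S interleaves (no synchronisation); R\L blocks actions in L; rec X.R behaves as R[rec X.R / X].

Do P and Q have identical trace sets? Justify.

Reachable graph of P (4 states):
  m0 = c.a.(0 | 0 + a.0) → --c--▸ m1
  m1 = a.(0 | 0 + a.0) → --a--▸ m2
  m2 = 0 | 0 + a.0 → --a--▸ m3
  m3 = 0 → stopped
Reachable graph of Q (4 states):
  n0 = c.a.(0 | 0 + c.0) → --c--▸ n1
  n1 = a.(0 | 0 + c.0) → --a--▸ n2
  n2 = 0 | 0 + c.0 → --c--▸ n3
  n3 = 0 → stopped
Trace ⟨caa⟩ through P, begin at {m0}:
  step 1 (c): {m1}
  step 2 (a): {m2}
  step 3 (a): {m3}
  ✓ P
Trace ⟨caa⟩ through Q, begin at {n0}:
  step 1 (c): {n1}
  step 2 (a): {n2}
  step 3 (a): ∅ (Q stuck)

trace-distinct — witness ⟨caa⟩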